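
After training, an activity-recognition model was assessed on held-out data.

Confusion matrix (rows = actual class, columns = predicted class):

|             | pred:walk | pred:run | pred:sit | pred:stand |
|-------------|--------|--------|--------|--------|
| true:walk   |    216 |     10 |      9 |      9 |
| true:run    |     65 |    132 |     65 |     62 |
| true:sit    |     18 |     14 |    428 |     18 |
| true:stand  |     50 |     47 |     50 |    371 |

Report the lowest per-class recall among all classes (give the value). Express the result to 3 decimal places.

Per-class recall (TP/(TP+FN)):
  walk: TP=216, FN=10+9+9=28 → 216/244 = 0.8852
  run: TP=132, FN=65+65+62=192 → 132/324 = 0.4074
  sit: TP=428, FN=18+14+18=50 → 428/478 = 0.8954
  stand: TP=371, FN=50+47+50=147 → 371/518 = 0.7162
Lowest is class 'run' with recall = 0.407.

0.407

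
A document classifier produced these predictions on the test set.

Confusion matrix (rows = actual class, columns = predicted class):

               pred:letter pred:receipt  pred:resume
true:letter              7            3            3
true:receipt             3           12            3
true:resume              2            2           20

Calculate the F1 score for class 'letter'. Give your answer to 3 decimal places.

0.560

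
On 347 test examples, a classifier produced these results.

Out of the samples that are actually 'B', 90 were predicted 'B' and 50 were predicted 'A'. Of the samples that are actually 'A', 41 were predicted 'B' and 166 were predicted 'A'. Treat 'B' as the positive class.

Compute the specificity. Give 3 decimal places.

Specificity = TN/(TN+FP) = 166/(166+41) = 0.802

0.802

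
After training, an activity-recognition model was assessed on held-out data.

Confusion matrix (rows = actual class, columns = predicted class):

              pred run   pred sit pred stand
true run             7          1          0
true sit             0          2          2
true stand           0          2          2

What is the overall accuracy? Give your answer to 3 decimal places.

Accuracy = trace / total = (7+2+2=11) / 16 = 11/16 = 0.688

0.688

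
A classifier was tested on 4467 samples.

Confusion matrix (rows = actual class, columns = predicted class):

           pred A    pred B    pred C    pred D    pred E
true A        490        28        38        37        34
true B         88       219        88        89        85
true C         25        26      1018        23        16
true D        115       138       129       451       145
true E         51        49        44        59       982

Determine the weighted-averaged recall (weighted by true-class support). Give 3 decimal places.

Per-class recall (TP/(TP+FN)):
  A: TP=490, FN=28+38+37+34=137 → 490/627 = 0.7815
  B: TP=219, FN=88+88+89+85=350 → 219/569 = 0.3849
  C: TP=1018, FN=25+26+23+16=90 → 1018/1108 = 0.9188
  D: TP=451, FN=115+138+129+145=527 → 451/978 = 0.4611
  E: TP=982, FN=51+49+44+59=203 → 982/1185 = 0.8287
Weighted-recall = Σ (supportᵢ/N)·recallᵢ with N=4467: (627/4467)·0.7815 + (569/4467)·0.3849 + (1108/4467)·0.9188 + (978/4467)·0.4611 + (1185/4467)·0.8287 = 0.707

0.707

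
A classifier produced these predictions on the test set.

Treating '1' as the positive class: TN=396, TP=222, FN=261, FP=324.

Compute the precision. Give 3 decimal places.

0.407

Precision = TP/(TP+FP) = 222/(222+324) = 222/546 = 0.407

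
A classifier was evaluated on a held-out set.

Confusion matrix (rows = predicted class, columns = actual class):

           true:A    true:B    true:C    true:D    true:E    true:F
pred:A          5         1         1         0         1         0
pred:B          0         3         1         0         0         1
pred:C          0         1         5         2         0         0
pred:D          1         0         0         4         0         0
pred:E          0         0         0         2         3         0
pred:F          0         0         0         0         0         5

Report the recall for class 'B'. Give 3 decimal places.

0.600

One-vs-rest for 'B': TP = diagonal; FP = other classes predicted 'B'; FN = 'B' predicted as other.
recall = TP/(TP+FN).
B: TP=3, FN=1+1+0+0+0=2 → 3/5 = 0.6000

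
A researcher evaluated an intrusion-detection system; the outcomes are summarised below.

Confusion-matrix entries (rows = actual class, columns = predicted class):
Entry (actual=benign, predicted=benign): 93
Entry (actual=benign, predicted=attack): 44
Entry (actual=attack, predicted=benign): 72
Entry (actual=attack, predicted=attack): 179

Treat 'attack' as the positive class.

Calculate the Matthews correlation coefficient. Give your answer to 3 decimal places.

0.379

MCC = (TP·TN − FP·FN) / √((TP+FP)(TP+FN)(TN+FP)(TN+FN))
Numerator = 179·93 − 44·72 = 13479
Denominator = √(223·251·137·165) = √1265269665 = 35570.6292
MCC = 13479 / 35570.6292 = 0.379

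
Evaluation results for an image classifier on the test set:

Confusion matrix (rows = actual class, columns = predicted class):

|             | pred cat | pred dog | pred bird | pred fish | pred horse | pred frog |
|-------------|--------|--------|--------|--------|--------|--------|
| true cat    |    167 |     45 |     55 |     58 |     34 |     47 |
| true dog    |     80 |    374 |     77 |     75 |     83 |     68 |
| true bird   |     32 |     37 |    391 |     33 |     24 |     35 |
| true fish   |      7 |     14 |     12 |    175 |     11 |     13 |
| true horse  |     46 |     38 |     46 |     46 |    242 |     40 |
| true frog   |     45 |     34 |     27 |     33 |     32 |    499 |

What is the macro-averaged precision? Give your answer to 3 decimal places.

Per-class precision (TP/(TP+FP)):
  cat: TP=167, FP=80+32+7+46+45=210 → 167/377 = 0.4430
  dog: TP=374, FP=45+37+14+38+34=168 → 374/542 = 0.6900
  bird: TP=391, FP=55+77+12+46+27=217 → 391/608 = 0.6431
  fish: TP=175, FP=58+75+33+46+33=245 → 175/420 = 0.4167
  horse: TP=242, FP=34+83+24+11+32=184 → 242/426 = 0.5681
  frog: TP=499, FP=47+68+35+13+40=203 → 499/702 = 0.7108
Macro-precision = mean = (0.4430 + 0.6900 + 0.6431 + 0.4167 + 0.5681 + 0.7108) / 6 = 0.579

0.579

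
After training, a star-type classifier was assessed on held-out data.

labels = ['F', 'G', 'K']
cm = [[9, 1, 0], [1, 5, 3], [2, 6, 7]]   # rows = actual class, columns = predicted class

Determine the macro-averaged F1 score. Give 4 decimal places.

0.6181

Per-class F1 score (2·TP/(2·TP+FP+FN)):
  F: TP=9, FP=1+2=3, FN=1+0=1 → 18/22 = 0.81818
  G: TP=5, FP=1+6=7, FN=1+3=4 → 10/21 = 0.47619
  K: TP=7, FP=0+3=3, FN=2+6=8 → 14/25 = 0.56000
Macro-F1 score = mean = (0.81818 + 0.47619 + 0.56000) / 3 = 0.6181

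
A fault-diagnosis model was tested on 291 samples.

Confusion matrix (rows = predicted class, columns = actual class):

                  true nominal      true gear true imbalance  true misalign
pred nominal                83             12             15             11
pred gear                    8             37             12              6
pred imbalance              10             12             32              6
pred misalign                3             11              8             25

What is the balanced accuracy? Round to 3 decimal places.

0.578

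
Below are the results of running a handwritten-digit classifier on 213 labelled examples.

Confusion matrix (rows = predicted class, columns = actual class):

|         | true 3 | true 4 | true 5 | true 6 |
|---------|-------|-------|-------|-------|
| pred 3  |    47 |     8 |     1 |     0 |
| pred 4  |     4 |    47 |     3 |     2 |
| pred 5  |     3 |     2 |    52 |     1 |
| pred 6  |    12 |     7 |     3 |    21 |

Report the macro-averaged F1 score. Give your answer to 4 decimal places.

0.7674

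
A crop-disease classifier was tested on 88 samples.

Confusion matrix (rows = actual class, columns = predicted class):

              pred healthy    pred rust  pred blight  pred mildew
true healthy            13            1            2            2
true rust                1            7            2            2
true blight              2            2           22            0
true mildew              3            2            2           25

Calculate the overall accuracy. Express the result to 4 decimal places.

0.7614

Accuracy = trace / total = (13+7+22+25=67) / 88 = 67/88 = 0.7614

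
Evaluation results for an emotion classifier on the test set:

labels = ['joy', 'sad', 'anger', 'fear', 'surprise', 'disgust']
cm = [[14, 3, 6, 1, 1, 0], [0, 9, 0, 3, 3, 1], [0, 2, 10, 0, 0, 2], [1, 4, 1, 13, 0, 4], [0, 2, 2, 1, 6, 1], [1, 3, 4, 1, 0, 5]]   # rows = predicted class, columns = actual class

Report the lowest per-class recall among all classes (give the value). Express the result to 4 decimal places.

0.3846

Per-class recall (TP/(TP+FN)):
  joy: TP=14, FN=0+0+1+0+1=2 → 14/16 = 0.87500
  sad: TP=9, FN=3+2+4+2+3=14 → 9/23 = 0.39130
  anger: TP=10, FN=6+0+1+2+4=13 → 10/23 = 0.43478
  fear: TP=13, FN=1+3+0+1+1=6 → 13/19 = 0.68421
  surprise: TP=6, FN=1+3+0+0+0=4 → 6/10 = 0.60000
  disgust: TP=5, FN=0+1+2+4+1=8 → 5/13 = 0.38462
Lowest is class 'disgust' with recall = 0.3846.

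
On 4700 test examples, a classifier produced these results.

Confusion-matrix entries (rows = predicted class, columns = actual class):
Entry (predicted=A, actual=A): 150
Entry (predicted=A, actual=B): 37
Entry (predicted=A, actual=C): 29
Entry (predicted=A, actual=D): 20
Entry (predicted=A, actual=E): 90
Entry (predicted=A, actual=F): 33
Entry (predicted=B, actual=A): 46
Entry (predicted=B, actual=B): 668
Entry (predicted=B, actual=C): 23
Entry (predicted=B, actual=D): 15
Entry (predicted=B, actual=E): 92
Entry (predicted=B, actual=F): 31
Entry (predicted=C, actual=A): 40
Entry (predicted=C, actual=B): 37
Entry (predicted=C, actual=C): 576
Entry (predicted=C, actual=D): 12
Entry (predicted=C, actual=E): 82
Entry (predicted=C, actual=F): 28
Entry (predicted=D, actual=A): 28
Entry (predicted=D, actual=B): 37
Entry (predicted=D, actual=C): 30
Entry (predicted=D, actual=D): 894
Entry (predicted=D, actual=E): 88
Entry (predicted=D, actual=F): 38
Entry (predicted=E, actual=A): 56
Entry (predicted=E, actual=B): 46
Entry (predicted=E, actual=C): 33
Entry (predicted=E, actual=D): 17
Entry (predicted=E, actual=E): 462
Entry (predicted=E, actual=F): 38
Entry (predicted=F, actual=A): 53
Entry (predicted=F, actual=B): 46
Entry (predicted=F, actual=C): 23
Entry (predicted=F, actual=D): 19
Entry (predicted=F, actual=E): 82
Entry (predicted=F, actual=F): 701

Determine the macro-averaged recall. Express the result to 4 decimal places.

0.7022

Per-class recall (TP/(TP+FN)):
  A: TP=150, FN=46+40+28+56+53=223 → 150/373 = 0.40214
  B: TP=668, FN=37+37+37+46+46=203 → 668/871 = 0.76693
  C: TP=576, FN=29+23+30+33+23=138 → 576/714 = 0.80672
  D: TP=894, FN=20+15+12+17+19=83 → 894/977 = 0.91505
  E: TP=462, FN=90+92+82+88+82=434 → 462/896 = 0.51563
  F: TP=701, FN=33+31+28+38+38=168 → 701/869 = 0.80667
Macro-recall = mean = (0.40214 + 0.76693 + 0.80672 + 0.91505 + 0.51563 + 0.80667) / 6 = 0.7022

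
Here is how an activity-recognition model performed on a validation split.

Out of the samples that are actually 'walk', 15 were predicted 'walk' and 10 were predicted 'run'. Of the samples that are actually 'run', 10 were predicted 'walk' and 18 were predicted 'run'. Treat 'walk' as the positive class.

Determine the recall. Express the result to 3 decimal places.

0.600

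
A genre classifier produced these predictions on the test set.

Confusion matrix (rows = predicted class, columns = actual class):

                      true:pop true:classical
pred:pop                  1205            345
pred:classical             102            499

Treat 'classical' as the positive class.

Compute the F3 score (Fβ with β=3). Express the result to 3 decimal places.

Fβ = (1+β²)·TP / ((1+β²)·TP + β²·FN + FP), with β²=9
= 10·499 / (10·499 + 9·345 + 102) = 0.609

0.609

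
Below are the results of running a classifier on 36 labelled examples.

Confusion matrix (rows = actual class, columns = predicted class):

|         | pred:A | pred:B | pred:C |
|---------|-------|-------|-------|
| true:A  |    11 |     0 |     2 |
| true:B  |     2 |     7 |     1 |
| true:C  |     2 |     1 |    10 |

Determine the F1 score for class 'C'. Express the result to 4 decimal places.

F1 score = 2·TP/(2·TP+FP+FN).
C: TP=10, FP=2+1=3, FN=2+1=3 → 20/26 = 0.76923

0.7692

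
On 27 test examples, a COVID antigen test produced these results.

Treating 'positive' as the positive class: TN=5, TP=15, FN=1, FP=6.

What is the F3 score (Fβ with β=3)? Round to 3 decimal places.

Fβ = (1+β²)·TP / ((1+β²)·TP + β²·FN + FP), with β²=9
= 10·15 / (10·15 + 9·1 + 6) = 0.909

0.909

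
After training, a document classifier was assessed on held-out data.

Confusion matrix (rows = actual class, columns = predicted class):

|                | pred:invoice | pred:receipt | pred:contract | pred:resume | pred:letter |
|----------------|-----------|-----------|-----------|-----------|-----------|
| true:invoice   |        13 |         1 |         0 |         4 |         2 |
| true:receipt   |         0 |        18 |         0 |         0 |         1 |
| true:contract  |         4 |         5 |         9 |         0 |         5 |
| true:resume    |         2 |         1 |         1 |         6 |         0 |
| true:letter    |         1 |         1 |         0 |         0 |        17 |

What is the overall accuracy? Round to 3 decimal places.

0.692

Accuracy = trace / total = (13+18+9+6+17=63) / 91 = 63/91 = 0.692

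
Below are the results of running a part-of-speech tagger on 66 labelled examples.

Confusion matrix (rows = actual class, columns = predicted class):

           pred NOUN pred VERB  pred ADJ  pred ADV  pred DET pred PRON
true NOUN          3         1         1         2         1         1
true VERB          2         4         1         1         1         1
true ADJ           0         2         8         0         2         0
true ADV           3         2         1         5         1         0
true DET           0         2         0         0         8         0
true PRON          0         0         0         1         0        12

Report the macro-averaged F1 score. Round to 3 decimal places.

0.582

Per-class F1 score (2·TP/(2·TP+FP+FN)):
  NOUN: TP=3, FP=2+0+3+0+0=5, FN=1+1+2+1+1=6 → 6/17 = 0.3529
  VERB: TP=4, FP=1+2+2+2+0=7, FN=2+1+1+1+1=6 → 8/21 = 0.3810
  ADJ: TP=8, FP=1+1+1+0+0=3, FN=0+2+0+2+0=4 → 16/23 = 0.6957
  ADV: TP=5, FP=2+1+0+0+1=4, FN=3+2+1+1+0=7 → 10/21 = 0.4762
  DET: TP=8, FP=1+1+2+1+0=5, FN=0+2+0+0+0=2 → 16/23 = 0.6957
  PRON: TP=12, FP=1+1+0+0+0=2, FN=0+0+0+1+0=1 → 24/27 = 0.8889
Macro-F1 score = mean = (0.3529 + 0.3810 + 0.6957 + 0.4762 + 0.6957 + 0.8889) / 6 = 0.582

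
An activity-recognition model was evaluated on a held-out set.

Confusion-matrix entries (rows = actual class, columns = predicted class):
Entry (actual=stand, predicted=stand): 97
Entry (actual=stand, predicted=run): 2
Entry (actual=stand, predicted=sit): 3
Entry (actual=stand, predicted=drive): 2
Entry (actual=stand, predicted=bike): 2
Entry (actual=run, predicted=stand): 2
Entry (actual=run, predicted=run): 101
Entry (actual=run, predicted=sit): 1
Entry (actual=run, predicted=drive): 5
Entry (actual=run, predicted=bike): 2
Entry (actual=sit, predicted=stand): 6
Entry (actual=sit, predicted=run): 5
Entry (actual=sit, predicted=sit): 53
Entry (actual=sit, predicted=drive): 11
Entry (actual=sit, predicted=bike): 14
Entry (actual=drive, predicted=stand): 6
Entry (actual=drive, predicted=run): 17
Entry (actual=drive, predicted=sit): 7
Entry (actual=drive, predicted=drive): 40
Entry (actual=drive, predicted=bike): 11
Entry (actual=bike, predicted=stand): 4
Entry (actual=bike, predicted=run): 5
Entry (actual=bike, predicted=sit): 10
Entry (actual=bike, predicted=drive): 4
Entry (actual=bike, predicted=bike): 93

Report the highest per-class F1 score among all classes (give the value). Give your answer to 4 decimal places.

Per-class F1 score (2·TP/(2·TP+FP+FN)):
  stand: TP=97, FP=2+6+6+4=18, FN=2+3+2+2=9 → 194/221 = 0.87783
  run: TP=101, FP=2+5+17+5=29, FN=2+1+5+2=10 → 202/241 = 0.83817
  sit: TP=53, FP=3+1+7+10=21, FN=6+5+11+14=36 → 106/163 = 0.65031
  drive: TP=40, FP=2+5+11+4=22, FN=6+17+7+11=41 → 80/143 = 0.55944
  bike: TP=93, FP=2+2+14+11=29, FN=4+5+10+4=23 → 186/238 = 0.78151
Highest is class 'stand' with F1 score = 0.8778.

0.8778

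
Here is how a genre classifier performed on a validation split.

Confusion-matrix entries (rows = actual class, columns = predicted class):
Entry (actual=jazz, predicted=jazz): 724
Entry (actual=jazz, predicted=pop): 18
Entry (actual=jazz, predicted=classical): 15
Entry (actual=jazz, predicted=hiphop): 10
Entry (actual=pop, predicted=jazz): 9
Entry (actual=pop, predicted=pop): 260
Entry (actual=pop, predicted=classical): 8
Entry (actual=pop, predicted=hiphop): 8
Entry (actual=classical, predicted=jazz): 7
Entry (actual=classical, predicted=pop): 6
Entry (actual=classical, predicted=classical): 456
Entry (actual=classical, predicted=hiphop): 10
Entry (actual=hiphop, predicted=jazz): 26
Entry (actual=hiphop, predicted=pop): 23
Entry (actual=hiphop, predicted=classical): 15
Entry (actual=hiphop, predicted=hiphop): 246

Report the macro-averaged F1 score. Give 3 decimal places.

0.901

Per-class F1 score (2·TP/(2·TP+FP+FN)):
  jazz: TP=724, FP=9+7+26=42, FN=18+15+10=43 → 1448/1533 = 0.9446
  pop: TP=260, FP=18+6+23=47, FN=9+8+8=25 → 520/592 = 0.8784
  classical: TP=456, FP=15+8+15=38, FN=7+6+10=23 → 912/973 = 0.9373
  hiphop: TP=246, FP=10+8+10=28, FN=26+23+15=64 → 492/584 = 0.8425
Macro-F1 score = mean = (0.9446 + 0.8784 + 0.9373 + 0.8425) / 4 = 0.901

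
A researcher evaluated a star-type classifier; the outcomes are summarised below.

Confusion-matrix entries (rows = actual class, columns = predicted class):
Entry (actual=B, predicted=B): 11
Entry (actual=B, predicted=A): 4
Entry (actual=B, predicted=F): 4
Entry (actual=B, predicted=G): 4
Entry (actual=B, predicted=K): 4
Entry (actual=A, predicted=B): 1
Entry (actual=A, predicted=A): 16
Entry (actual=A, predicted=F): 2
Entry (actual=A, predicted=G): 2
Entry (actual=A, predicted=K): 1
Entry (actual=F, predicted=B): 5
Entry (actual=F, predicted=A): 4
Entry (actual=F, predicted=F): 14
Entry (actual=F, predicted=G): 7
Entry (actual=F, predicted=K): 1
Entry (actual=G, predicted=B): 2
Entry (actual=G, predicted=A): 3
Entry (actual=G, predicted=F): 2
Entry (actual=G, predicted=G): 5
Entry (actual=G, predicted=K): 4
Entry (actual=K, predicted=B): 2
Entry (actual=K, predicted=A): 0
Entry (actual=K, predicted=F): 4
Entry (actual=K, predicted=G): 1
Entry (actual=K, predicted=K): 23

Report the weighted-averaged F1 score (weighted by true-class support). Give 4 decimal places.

0.5432

Per-class F1 score (2·TP/(2·TP+FP+FN)):
  B: TP=11, FP=1+5+2+2=10, FN=4+4+4+4=16 → 22/48 = 0.45833
  A: TP=16, FP=4+4+3+0=11, FN=1+2+2+1=6 → 32/49 = 0.65306
  F: TP=14, FP=4+2+2+4=12, FN=5+4+7+1=17 → 28/57 = 0.49123
  G: TP=5, FP=4+2+7+1=14, FN=2+3+2+4=11 → 10/35 = 0.28571
  K: TP=23, FP=4+1+1+4=10, FN=2+0+4+1=7 → 46/63 = 0.73016
Weighted-F1 score = Σ (supportᵢ/N)·F1 scoreᵢ with N=126: (27/126)·0.45833 + (22/126)·0.65306 + (31/126)·0.49123 + (16/126)·0.28571 + (30/126)·0.73016 = 0.5432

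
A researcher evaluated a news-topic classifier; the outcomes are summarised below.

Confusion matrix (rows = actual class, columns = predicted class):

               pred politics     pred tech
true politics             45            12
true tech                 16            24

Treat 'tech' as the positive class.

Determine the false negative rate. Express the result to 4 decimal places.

0.4000

FNR = FN/(FN+TP) = 16/(16+24) = 0.4000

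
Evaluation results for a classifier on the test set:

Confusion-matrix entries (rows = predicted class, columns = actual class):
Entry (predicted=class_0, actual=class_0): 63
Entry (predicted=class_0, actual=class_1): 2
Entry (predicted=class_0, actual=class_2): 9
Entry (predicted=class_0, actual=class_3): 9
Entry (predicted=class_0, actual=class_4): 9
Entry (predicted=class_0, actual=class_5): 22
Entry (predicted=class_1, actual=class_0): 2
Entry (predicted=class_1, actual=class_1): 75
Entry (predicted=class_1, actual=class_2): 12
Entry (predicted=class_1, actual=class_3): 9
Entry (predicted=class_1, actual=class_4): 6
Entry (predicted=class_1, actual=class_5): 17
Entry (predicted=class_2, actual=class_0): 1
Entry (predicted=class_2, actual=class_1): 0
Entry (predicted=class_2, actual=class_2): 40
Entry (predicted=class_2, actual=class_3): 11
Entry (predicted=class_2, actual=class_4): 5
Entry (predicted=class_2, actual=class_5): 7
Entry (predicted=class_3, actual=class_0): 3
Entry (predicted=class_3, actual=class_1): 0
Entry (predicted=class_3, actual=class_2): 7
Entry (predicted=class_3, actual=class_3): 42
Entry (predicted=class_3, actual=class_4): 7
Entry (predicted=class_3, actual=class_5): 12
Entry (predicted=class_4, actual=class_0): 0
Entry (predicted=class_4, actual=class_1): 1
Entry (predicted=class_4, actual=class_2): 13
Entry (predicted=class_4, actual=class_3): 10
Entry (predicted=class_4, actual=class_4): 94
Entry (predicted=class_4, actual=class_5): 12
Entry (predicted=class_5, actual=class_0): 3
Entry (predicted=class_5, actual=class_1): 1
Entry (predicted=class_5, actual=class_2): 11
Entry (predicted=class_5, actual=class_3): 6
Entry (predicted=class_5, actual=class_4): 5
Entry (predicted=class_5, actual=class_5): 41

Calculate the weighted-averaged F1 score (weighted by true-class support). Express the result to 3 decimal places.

0.609

Per-class F1 score (2·TP/(2·TP+FP+FN)):
  class_0: TP=63, FP=2+9+9+9+22=51, FN=2+1+3+0+3=9 → 126/186 = 0.6774
  class_1: TP=75, FP=2+12+9+6+17=46, FN=2+0+0+1+1=4 → 150/200 = 0.7500
  class_2: TP=40, FP=1+0+11+5+7=24, FN=9+12+7+13+11=52 → 80/156 = 0.5128
  class_3: TP=42, FP=3+0+7+7+12=29, FN=9+9+11+10+6=45 → 84/158 = 0.5316
  class_4: TP=94, FP=0+1+13+10+12=36, FN=9+6+5+7+5=32 → 188/256 = 0.7344
  class_5: TP=41, FP=3+1+11+6+5=26, FN=22+17+7+12+12=70 → 82/178 = 0.4607
Weighted-F1 score = Σ (supportᵢ/N)·F1 scoreᵢ with N=567: (72/567)·0.6774 + (79/567)·0.7500 + (92/567)·0.5128 + (87/567)·0.5316 + (126/567)·0.7344 + (111/567)·0.4607 = 0.609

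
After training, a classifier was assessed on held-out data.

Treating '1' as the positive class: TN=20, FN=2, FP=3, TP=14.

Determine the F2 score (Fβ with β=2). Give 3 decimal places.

0.864

Fβ = (1+β²)·TP / ((1+β²)·TP + β²·FN + FP), with β²=4
= 5·14 / (5·14 + 4·2 + 3) = 0.864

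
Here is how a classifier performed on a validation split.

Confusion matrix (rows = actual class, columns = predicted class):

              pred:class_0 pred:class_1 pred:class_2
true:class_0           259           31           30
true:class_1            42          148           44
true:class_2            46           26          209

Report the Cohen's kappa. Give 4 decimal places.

Observed agreement pₒ = trace/N = 616/835 = 0.73772
Expected agreement pₑ = Σ (rowᵢ·colᵢ)/N² = (320·347 + 234·205 + 281·283)/835² = 0.34212
κ = (pₒ − pₑ)/(1 − pₑ) = (0.73772 − 0.34212)/(1 − 0.34212) = 0.6013

0.6013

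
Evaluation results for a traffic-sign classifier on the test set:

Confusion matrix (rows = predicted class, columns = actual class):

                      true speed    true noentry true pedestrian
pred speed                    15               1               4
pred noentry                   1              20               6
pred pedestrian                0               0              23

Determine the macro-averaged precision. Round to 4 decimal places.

Per-class precision (TP/(TP+FP)):
  speed: TP=15, FP=1+4=5 → 15/20 = 0.75000
  noentry: TP=20, FP=1+6=7 → 20/27 = 0.74074
  pedestrian: TP=23, FP=0+0=0 → 23/23 = 1.00000
Macro-precision = mean = (0.75000 + 0.74074 + 1.00000) / 3 = 0.8302

0.8302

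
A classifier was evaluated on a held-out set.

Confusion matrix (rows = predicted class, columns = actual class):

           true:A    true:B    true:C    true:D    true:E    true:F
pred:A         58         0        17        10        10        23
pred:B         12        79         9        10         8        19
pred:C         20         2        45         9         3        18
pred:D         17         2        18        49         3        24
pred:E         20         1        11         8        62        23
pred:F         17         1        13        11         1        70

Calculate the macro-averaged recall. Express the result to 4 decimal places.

Per-class recall (TP/(TP+FN)):
  A: TP=58, FN=12+20+17+20+17=86 → 58/144 = 0.40278
  B: TP=79, FN=0+2+2+1+1=6 → 79/85 = 0.92941
  C: TP=45, FN=17+9+18+11+13=68 → 45/113 = 0.39823
  D: TP=49, FN=10+10+9+8+11=48 → 49/97 = 0.50515
  E: TP=62, FN=10+8+3+3+1=25 → 62/87 = 0.71264
  F: TP=70, FN=23+19+18+24+23=107 → 70/177 = 0.39548
Macro-recall = mean = (0.40278 + 0.92941 + 0.39823 + 0.50515 + 0.71264 + 0.39548) / 6 = 0.5573

0.5573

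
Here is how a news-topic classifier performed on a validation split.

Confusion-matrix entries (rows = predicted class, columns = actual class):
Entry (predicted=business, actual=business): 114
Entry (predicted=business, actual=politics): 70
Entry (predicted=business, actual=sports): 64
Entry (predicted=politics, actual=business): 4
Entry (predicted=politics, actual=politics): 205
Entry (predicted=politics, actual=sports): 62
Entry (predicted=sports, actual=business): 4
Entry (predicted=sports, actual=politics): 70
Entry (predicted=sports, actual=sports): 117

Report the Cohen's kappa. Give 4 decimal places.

0.4174

Observed agreement pₒ = trace/N = 436/710 = 0.61408
Expected agreement pₑ = Σ (rowᵢ·colᵢ)/N² = (122·248 + 345·271 + 243·191)/710² = 0.33756
κ = (pₒ − pₑ)/(1 − pₑ) = (0.61408 − 0.33756)/(1 − 0.33756) = 0.4174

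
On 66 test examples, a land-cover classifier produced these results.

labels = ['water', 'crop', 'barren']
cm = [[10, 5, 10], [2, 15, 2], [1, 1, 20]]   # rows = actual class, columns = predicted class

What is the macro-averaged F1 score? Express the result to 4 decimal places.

0.6724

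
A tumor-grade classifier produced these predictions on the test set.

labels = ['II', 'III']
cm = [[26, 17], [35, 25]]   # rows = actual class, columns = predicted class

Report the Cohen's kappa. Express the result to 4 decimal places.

Observed agreement pₒ = trace/N = 51/103 = 0.49515
Expected agreement pₑ = Σ (rowᵢ·colᵢ)/N² = (43·61 + 60·42)/103² = 0.48478
κ = (pₒ − pₑ)/(1 − pₑ) = (0.49515 − 0.48478)/(1 − 0.48478) = 0.0201

0.0201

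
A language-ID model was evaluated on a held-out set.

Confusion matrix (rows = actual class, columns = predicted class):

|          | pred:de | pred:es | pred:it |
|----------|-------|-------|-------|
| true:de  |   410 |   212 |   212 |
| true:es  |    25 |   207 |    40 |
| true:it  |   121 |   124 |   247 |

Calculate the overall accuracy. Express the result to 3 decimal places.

Accuracy = trace / total = (410+207+247=864) / 1598 = 864/1598 = 0.541

0.541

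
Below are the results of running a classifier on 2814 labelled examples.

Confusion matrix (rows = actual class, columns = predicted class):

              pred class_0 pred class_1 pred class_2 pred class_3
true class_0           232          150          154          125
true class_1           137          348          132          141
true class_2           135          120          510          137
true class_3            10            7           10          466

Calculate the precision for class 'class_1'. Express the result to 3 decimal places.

0.557

Take TP from the diagonal, FP from the rest of the 'class_1' prediction marginal, FN from the rest of the 'class_1' actual marginal.
precision = TP/(TP+FP).
class_1: TP=348, FP=150+120+7=277 → 348/625 = 0.5568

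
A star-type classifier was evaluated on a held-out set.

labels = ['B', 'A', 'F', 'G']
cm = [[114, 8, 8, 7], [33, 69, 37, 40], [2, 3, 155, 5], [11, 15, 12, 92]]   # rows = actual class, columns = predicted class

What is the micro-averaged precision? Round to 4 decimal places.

Micro-averaging pools counts across classes: ΣTP=430, ΣFP=181, ΣFN=181.
Micro-precision = TP/(TP+FP) on pooled counts = 0.7038 (equals overall accuracy in single-label multiclass).

0.7038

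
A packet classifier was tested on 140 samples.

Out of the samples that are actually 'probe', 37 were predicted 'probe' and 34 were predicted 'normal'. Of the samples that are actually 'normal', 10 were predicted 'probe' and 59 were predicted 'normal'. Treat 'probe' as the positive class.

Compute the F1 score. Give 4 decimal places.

Precision = TP/(TP+FP) = 37/47 = 0.7872
Recall = TP/(TP+FN) = 37/71 = 0.5211
F1 = 2·TP/(2·TP+FP+FN) = 74/118 = 0.6271

0.6271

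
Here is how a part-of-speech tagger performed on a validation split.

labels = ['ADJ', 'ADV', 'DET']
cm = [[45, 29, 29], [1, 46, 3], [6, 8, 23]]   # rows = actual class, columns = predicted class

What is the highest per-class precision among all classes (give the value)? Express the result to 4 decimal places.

0.8654

Per-class precision (TP/(TP+FP)):
  ADJ: TP=45, FP=1+6=7 → 45/52 = 0.86538
  ADV: TP=46, FP=29+8=37 → 46/83 = 0.55422
  DET: TP=23, FP=29+3=32 → 23/55 = 0.41818
Highest is class 'ADJ' with precision = 0.8654.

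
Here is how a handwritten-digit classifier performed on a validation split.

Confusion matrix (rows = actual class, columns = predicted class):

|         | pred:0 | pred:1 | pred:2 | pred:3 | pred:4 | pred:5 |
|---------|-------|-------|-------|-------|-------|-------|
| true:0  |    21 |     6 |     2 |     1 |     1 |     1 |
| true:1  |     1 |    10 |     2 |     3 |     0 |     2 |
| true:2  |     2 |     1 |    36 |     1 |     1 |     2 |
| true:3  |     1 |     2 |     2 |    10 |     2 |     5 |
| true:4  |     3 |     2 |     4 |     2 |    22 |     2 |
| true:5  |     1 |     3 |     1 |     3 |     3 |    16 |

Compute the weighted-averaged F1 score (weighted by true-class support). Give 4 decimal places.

Per-class F1 score (2·TP/(2·TP+FP+FN)):
  0: TP=21, FP=1+2+1+3+1=8, FN=6+2+1+1+1=11 → 42/61 = 0.68852
  1: TP=10, FP=6+1+2+2+3=14, FN=1+2+3+0+2=8 → 20/42 = 0.47619
  2: TP=36, FP=2+2+2+4+1=11, FN=2+1+1+1+2=7 → 72/90 = 0.80000
  3: TP=10, FP=1+3+1+2+3=10, FN=1+2+2+2+5=12 → 20/42 = 0.47619
  4: TP=22, FP=1+0+1+2+3=7, FN=3+2+4+2+2=13 → 44/64 = 0.68750
  5: TP=16, FP=1+2+2+5+2=12, FN=1+3+1+3+3=11 → 32/55 = 0.58182
Weighted-F1 score = Σ (supportᵢ/N)·F1 scoreᵢ with N=177: (32/177)·0.68852 + (18/177)·0.47619 + (43/177)·0.80000 + (22/177)·0.47619 + (35/177)·0.68750 + (27/177)·0.58182 = 0.6511

0.6511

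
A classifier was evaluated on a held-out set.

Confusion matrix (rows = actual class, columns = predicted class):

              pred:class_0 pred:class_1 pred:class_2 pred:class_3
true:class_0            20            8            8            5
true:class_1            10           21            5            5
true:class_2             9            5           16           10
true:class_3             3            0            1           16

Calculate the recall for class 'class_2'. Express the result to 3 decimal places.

0.400

One-vs-rest for 'class_2': TP = diagonal; FP = other classes predicted 'class_2'; FN = 'class_2' predicted as other.
recall = TP/(TP+FN).
class_2: TP=16, FN=9+5+10=24 → 16/40 = 0.4000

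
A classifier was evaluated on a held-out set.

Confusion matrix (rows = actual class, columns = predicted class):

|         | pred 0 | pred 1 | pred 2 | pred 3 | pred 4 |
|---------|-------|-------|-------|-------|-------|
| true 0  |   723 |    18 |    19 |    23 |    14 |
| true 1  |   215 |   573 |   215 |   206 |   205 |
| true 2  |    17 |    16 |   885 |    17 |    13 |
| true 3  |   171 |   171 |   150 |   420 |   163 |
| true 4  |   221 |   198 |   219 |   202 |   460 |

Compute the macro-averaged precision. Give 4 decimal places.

0.5481

Per-class precision (TP/(TP+FP)):
  0: TP=723, FP=215+17+171+221=624 → 723/1347 = 0.53675
  1: TP=573, FP=18+16+171+198=403 → 573/976 = 0.58709
  2: TP=885, FP=19+215+150+219=603 → 885/1488 = 0.59476
  3: TP=420, FP=23+206+17+202=448 → 420/868 = 0.48387
  4: TP=460, FP=14+205+13+163=395 → 460/855 = 0.53801
Macro-precision = mean = (0.53675 + 0.58709 + 0.59476 + 0.48387 + 0.53801) / 5 = 0.5481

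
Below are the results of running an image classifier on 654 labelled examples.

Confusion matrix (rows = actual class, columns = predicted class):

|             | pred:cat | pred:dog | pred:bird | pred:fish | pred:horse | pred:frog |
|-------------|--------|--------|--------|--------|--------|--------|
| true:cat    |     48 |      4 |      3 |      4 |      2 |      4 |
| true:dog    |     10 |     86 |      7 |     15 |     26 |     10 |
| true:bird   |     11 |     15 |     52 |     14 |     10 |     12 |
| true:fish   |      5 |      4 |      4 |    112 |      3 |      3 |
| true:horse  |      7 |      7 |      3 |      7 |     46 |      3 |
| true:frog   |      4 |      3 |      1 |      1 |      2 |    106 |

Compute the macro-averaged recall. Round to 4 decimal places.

Per-class recall (TP/(TP+FN)):
  cat: TP=48, FN=4+3+4+2+4=17 → 48/65 = 0.73846
  dog: TP=86, FN=10+7+15+26+10=68 → 86/154 = 0.55844
  bird: TP=52, FN=11+15+14+10+12=62 → 52/114 = 0.45614
  fish: TP=112, FN=5+4+4+3+3=19 → 112/131 = 0.85496
  horse: TP=46, FN=7+7+3+7+3=27 → 46/73 = 0.63014
  frog: TP=106, FN=4+3+1+1+2=11 → 106/117 = 0.90598
Macro-recall = mean = (0.73846 + 0.55844 + 0.45614 + 0.85496 + 0.63014 + 0.90598) / 6 = 0.6907

0.6907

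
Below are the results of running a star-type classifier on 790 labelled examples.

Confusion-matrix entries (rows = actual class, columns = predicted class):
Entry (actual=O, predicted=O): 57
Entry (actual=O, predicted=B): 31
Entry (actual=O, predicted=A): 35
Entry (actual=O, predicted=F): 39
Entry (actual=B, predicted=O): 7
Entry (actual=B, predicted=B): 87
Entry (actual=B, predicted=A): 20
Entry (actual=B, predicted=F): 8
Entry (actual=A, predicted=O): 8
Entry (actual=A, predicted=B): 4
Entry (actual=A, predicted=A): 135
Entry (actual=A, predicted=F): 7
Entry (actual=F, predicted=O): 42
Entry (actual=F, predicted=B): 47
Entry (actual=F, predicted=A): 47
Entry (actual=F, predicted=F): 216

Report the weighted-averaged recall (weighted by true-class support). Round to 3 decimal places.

Per-class recall (TP/(TP+FN)):
  O: TP=57, FN=31+35+39=105 → 57/162 = 0.3519
  B: TP=87, FN=7+20+8=35 → 87/122 = 0.7131
  A: TP=135, FN=8+4+7=19 → 135/154 = 0.8766
  F: TP=216, FN=42+47+47=136 → 216/352 = 0.6136
Weighted-recall = Σ (supportᵢ/N)·recallᵢ with N=790: (162/790)·0.3519 + (122/790)·0.7131 + (154/790)·0.8766 + (352/790)·0.6136 = 0.627

0.627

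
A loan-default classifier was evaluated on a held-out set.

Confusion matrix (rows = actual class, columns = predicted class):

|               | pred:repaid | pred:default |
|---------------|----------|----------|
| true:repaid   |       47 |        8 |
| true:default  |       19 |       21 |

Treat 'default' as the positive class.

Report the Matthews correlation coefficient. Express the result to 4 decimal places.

MCC = (TP·TN − FP·FN) / √((TP+FP)(TP+FN)(TN+FP)(TN+FN))
Numerator = 21·47 − 8·19 = 835
Denominator = √(29·40·55·66) = √4210800 = 2052.0234
MCC = 835 / 2052.0234 = 0.4069

0.4069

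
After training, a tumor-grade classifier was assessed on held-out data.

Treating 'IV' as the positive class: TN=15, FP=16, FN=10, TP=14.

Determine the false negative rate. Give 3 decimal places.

FNR = FN/(FN+TP) = 10/(10+14) = 0.417

0.417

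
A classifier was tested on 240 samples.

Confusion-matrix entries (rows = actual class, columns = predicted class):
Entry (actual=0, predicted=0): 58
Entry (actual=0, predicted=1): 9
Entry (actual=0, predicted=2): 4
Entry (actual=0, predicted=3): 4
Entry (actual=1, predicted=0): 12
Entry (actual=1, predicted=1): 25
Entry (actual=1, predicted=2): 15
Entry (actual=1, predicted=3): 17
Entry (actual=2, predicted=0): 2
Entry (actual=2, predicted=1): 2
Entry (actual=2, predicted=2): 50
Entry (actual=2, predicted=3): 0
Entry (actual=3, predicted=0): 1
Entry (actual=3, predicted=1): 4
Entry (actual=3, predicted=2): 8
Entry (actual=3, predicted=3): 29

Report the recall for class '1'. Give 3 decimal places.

recall = TP/(TP+FN).
1: TP=25, FN=12+15+17=44 → 25/69 = 0.3623

0.362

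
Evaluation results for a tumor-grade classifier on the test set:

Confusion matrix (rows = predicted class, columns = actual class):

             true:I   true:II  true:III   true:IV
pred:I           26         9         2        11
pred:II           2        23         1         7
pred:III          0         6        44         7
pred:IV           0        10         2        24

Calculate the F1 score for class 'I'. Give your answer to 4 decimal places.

0.6842

One-vs-rest for 'I': TP = diagonal; FP = other classes predicted 'I'; FN = 'I' predicted as other.
F1 score = 2·TP/(2·TP+FP+FN).
I: TP=26, FP=9+2+11=22, FN=2+0+0=2 → 52/76 = 0.68421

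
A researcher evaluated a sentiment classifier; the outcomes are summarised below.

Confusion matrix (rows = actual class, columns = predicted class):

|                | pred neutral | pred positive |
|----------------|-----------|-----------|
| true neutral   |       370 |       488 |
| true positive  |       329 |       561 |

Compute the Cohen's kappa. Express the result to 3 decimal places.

Observed agreement pₒ = trace/N = 931/1748 = 0.5326
Expected agreement pₑ = Σ (rowᵢ·colᵢ)/N² = (858·699 + 890·1049)/1748² = 0.5018
κ = (pₒ − pₑ)/(1 − pₑ) = (0.5326 − 0.5018)/(1 − 0.5018) = 0.062

0.062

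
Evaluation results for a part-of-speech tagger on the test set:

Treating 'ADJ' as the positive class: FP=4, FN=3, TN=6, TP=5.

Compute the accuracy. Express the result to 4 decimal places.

0.6111

Accuracy = (TP+TN)/N = (5+6)/18 = 0.6111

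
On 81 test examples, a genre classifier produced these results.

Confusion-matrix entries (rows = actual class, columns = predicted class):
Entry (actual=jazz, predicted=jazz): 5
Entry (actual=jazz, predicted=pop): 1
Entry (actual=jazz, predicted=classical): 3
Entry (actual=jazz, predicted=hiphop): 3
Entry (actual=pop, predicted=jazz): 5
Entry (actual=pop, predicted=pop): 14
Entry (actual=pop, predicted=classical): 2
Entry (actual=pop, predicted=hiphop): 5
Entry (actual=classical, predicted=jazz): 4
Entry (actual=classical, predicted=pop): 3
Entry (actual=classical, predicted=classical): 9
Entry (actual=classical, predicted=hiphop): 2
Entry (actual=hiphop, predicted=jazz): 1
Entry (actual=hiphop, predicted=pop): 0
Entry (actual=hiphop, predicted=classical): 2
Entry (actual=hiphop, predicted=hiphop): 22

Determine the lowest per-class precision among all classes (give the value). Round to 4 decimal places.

Per-class precision (TP/(TP+FP)):
  jazz: TP=5, FP=5+4+1=10 → 5/15 = 0.33333
  pop: TP=14, FP=1+3+0=4 → 14/18 = 0.77778
  classical: TP=9, FP=3+2+2=7 → 9/16 = 0.56250
  hiphop: TP=22, FP=3+5+2=10 → 22/32 = 0.68750
Lowest is class 'jazz' with precision = 0.3333.

0.3333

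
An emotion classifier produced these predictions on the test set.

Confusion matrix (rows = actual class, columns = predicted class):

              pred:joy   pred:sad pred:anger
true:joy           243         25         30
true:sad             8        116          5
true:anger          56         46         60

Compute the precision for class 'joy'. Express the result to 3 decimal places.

Take TP from the diagonal, FP from the rest of the 'joy' prediction marginal, FN from the rest of the 'joy' actual marginal.
precision = TP/(TP+FP).
joy: TP=243, FP=8+56=64 → 243/307 = 0.7915

0.792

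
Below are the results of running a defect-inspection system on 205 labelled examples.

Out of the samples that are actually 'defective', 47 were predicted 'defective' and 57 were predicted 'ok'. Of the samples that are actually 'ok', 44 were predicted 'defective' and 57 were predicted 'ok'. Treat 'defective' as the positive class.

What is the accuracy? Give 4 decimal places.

Accuracy = (TP+TN)/N = (47+57)/205 = 0.5073

0.5073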